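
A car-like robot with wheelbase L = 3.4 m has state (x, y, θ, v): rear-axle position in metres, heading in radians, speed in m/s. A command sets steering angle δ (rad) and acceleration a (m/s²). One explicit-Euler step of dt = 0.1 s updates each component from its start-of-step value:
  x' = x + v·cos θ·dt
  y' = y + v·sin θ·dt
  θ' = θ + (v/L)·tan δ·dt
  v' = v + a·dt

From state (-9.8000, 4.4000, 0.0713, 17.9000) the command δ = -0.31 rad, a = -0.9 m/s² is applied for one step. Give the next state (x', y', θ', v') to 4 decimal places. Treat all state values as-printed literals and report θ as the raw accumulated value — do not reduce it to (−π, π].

(-8.0145, 4.5275, -0.0973, 17.8100)

x' = -9.8000 + 17.9000·cos(0.0713)·0.1 = -8.0145
y' = 4.4000 + 17.9000·sin(0.0713)·0.1 = 4.5275
θ' = 0.0713 + (17.9000/3.4)·tan(-0.31)·0.1 = -0.0973
v' = 17.9000 − 0.9000·0.1 = 17.8100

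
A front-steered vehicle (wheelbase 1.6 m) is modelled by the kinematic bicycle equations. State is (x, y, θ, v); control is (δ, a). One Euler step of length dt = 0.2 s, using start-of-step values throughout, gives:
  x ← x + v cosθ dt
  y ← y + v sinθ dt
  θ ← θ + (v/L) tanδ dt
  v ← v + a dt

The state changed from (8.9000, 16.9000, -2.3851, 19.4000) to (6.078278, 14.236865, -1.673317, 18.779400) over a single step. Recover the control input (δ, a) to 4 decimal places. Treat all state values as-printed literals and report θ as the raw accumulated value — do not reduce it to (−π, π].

δ = 0.2855, a = -3.1030

a = (v'−v)/dt = (-0.620600)/0.2 = -3.1030
Δθ = θ'−θ = 0.711783;  (v·dt/L) = 19.4000·0.2/1.6 = 2.425000
tan δ = Δθ·L/(v·dt) = 0.293519  →  δ = 0.2855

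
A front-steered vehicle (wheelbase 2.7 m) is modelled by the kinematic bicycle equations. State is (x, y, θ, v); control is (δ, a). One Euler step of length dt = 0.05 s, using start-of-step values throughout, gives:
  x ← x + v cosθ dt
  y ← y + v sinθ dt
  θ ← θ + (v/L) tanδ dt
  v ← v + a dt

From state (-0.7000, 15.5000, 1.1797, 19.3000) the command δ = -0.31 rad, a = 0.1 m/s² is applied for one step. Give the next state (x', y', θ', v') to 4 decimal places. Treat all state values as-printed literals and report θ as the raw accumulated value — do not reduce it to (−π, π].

x' = -0.7000 + 19.3000·cos(1.1797)·0.05 = -0.3321
y' = 15.5000 + 19.3000·sin(1.1797)·0.05 = 16.3921
θ' = 1.1797 + (19.3000/2.7)·tan(-0.31)·0.05 = 1.0652
v' = 19.3000 + 0.1000·0.05 = 19.3050

(-0.3321, 16.3921, 1.0652, 19.3050)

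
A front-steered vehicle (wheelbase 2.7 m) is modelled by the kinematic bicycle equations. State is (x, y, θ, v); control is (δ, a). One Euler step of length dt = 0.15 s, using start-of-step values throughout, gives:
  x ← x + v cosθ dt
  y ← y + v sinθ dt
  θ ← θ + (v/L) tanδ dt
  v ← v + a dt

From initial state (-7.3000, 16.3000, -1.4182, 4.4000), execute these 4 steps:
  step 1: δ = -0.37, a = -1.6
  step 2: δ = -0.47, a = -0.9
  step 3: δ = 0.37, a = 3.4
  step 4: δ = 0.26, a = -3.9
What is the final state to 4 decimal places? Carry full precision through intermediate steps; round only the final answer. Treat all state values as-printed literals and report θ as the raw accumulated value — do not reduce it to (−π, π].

(-7.1812, 13.7420, -1.4767, 3.9500)

after step 1 (δ=-0.37, a=-1.6): (-7.199677, 15.647669, -1.513011, 4.160000)
after step 2 (δ=-0.47, a=-0.9): (-7.163639, 15.024711, -1.630408, 4.025000)
after step 3 (δ=0.37, a=3.4): (-7.199608, 14.422033, -1.543677, 4.535000)
after step 4 (δ=0.26, a=-3.9): (-7.181162, 13.742033, -1.476654, 3.950000)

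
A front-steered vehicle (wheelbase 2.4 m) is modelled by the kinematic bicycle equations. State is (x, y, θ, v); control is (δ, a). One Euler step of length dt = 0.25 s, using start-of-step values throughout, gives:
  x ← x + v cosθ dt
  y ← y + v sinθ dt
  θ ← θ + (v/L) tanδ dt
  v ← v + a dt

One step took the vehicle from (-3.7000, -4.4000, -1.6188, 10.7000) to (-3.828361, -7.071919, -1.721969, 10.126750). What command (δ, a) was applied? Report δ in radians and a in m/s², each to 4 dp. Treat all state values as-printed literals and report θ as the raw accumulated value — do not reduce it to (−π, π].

a = (v'−v)/dt = (-0.573250)/0.25 = -2.2930
Δθ = θ'−θ = -0.103169;  (v·dt/L) = 10.7000·0.25/2.4 = 1.114583
tan δ = Δθ·L/(v·dt) = -0.092563  →  δ = -0.0923

δ = -0.0923, a = -2.2930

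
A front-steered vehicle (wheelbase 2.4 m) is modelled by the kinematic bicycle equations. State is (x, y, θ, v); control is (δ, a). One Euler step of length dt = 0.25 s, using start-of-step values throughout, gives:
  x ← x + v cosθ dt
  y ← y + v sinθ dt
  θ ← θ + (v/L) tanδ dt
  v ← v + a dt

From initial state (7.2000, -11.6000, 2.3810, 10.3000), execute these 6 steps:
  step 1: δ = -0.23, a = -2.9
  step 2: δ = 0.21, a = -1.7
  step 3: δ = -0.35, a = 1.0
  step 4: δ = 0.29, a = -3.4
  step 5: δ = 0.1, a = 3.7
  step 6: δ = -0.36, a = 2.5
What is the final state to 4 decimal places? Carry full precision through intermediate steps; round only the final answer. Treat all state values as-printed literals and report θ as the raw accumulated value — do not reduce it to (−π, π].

(-1.6065, -0.7593, 2.0045, 10.1000)

after step 1 (δ=-0.23, a=-2.9): (5.334599, -9.824921, 2.129784, 9.575000)
after step 2 (δ=0.21, a=-1.7): (4.065126, -7.795518, 2.342371, 9.150000)
after step 3 (δ=-0.35, a=1.0): (2.470133, -6.155807, 1.994453, 9.400000)
after step 4 (δ=0.29, a=-3.4): (1.504055, -4.013567, 2.286649, 8.550000)
after step 5 (δ=0.1, a=3.7): (0.101297, -2.400750, 2.376010, 9.475000)
after step 6 (δ=-0.36, a=2.5): (-1.606521, -0.759308, 2.004508, 10.100000)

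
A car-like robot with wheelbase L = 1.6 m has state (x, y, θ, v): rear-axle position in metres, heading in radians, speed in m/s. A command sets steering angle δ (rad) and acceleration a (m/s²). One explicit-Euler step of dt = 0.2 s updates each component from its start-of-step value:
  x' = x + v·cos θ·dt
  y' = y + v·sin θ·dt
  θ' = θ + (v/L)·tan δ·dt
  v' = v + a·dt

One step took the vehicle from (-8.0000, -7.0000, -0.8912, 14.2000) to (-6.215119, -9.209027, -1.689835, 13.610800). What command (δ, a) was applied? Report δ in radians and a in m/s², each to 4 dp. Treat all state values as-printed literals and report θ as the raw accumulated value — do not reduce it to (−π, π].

δ = -0.4228, a = -2.9460

a = (v'−v)/dt = (-0.589200)/0.2 = -2.9460
Δθ = θ'−θ = -0.798635;  (v·dt/L) = 14.2000·0.2/1.6 = 1.775000
tan δ = Δθ·L/(v·dt) = -0.449935  →  δ = -0.4228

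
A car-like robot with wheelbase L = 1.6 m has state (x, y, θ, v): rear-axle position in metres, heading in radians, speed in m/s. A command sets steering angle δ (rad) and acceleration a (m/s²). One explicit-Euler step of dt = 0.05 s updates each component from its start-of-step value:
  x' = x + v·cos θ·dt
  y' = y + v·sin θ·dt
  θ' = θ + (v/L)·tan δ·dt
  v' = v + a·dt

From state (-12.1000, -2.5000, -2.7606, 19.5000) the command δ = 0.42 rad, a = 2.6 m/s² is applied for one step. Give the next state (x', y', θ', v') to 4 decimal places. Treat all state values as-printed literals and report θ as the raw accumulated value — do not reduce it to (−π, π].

x' = -12.1000 + 19.5000·cos(-2.7606)·0.05 = -13.0051
y' = -2.5000 + 19.5000·sin(-2.7606)·0.05 = -2.8625
θ' = -2.7606 + (19.5000/1.6)·tan(0.42)·0.05 = -2.4885
v' = 19.5000 + 2.6000·0.05 = 19.6300

(-13.0051, -2.8625, -2.4885, 19.6300)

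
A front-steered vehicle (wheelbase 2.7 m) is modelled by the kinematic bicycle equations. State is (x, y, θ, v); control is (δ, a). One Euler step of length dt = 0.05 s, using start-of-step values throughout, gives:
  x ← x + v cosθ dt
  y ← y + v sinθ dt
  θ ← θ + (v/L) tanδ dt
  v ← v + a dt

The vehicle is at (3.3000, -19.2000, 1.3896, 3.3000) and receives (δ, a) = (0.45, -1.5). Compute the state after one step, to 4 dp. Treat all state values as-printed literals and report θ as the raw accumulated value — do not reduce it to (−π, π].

x' = 3.3000 + 3.3000·cos(1.3896)·0.05 = 3.3297
y' = -19.2000 + 3.3000·sin(1.3896)·0.05 = -19.0377
θ' = 1.3896 + (3.3000/2.7)·tan(0.45)·0.05 = 1.4191
v' = 3.3000 − 1.5000·0.05 = 3.2250

(3.3297, -19.0377, 1.4191, 3.2250)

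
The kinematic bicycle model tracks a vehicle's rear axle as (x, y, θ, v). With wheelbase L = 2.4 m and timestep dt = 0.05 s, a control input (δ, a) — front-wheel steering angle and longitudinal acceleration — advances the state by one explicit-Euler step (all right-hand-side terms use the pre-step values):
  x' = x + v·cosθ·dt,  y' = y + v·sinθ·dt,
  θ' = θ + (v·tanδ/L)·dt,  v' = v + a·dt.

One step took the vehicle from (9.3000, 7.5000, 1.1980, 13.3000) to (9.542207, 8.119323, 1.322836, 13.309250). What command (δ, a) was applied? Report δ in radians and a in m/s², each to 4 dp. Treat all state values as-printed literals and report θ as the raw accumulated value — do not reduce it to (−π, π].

a = (v'−v)/dt = (0.009250)/0.05 = 0.1850
Δθ = θ'−θ = 0.124836;  (v·dt/L) = 13.3000·0.05/2.4 = 0.277083
tan δ = Δθ·L/(v·dt) = 0.450536  →  δ = 0.4233

δ = 0.4233, a = 0.1850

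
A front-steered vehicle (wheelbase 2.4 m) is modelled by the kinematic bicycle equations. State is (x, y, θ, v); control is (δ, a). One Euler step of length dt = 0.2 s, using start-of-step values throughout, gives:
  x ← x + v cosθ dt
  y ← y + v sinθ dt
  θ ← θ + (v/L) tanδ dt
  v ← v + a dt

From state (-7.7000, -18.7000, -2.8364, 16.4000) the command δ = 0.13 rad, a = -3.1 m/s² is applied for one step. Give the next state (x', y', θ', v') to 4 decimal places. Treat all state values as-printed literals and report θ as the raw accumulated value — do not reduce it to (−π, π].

x' = -7.7000 + 16.4000·cos(-2.8364)·0.2 = -10.8284
y' = -18.7000 + 16.4000·sin(-2.8364)·0.2 = -19.6856
θ' = -2.8364 + (16.4000/2.4)·tan(0.13)·0.2 = -2.6577
v' = 16.4000 − 3.1000·0.2 = 15.7800

(-10.8284, -19.6856, -2.6577, 15.7800)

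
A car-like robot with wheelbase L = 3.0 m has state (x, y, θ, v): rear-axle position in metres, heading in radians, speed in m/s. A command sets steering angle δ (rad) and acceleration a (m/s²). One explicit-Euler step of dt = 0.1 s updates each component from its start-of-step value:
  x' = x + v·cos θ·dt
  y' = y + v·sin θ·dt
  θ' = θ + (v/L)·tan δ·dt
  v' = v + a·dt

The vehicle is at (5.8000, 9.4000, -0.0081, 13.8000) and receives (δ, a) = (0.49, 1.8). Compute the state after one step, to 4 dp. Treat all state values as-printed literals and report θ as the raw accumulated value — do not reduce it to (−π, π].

(7.1800, 9.3888, 0.2373, 13.9800)

x' = 5.8000 + 13.8000·cos(-0.0081)·0.1 = 7.1800
y' = 9.4000 + 13.8000·sin(-0.0081)·0.1 = 9.3888
θ' = -0.0081 + (13.8000/3.0)·tan(0.49)·0.1 = 0.2373
v' = 13.8000 + 1.8000·0.1 = 13.9800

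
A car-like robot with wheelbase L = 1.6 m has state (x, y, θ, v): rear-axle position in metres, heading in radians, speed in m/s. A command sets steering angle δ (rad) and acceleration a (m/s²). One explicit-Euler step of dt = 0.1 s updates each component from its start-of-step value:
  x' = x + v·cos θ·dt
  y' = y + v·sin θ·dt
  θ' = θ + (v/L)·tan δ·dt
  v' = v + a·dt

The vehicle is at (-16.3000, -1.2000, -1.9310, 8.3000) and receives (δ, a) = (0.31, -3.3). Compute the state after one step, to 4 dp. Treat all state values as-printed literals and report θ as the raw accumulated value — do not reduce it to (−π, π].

(-16.5925, -1.9767, -1.7648, 7.9700)

x' = -16.3000 + 8.3000·cos(-1.9310)·0.1 = -16.5925
y' = -1.2000 + 8.3000·sin(-1.9310)·0.1 = -1.9767
θ' = -1.9310 + (8.3000/1.6)·tan(0.31)·0.1 = -1.7648
v' = 8.3000 − 3.3000·0.1 = 7.9700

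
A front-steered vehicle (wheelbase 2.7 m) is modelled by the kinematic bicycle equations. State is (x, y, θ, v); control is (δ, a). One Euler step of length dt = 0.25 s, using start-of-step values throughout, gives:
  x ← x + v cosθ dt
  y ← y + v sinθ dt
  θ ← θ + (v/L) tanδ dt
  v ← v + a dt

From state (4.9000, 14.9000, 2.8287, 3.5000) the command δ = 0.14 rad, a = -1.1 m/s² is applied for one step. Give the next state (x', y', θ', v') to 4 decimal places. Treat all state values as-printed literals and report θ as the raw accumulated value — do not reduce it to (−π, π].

x' = 4.9000 + 3.5000·cos(2.8287)·0.25 = 4.0675
y' = 14.9000 + 3.5000·sin(2.8287)·0.25 = 15.1693
θ' = 2.8287 + (3.5000/2.7)·tan(0.14)·0.25 = 2.8744
v' = 3.5000 − 1.1000·0.25 = 3.2250

(4.0675, 15.1693, 2.8744, 3.2250)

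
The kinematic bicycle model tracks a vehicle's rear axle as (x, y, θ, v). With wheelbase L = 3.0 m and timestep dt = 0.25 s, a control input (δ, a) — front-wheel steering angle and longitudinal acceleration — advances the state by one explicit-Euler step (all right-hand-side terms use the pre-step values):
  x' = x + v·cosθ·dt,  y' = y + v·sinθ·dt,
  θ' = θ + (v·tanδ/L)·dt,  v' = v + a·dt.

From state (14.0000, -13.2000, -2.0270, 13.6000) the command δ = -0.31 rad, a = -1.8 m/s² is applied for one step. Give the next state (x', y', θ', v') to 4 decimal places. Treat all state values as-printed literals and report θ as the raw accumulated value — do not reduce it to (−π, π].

(12.5022, -16.2523, -2.3900, 13.1500)

x' = 14.0000 + 13.6000·cos(-2.0270)·0.25 = 12.5022
y' = -13.2000 + 13.6000·sin(-2.0270)·0.25 = -16.2523
θ' = -2.0270 + (13.6000/3.0)·tan(-0.31)·0.25 = -2.3900
v' = 13.6000 − 1.8000·0.25 = 13.1500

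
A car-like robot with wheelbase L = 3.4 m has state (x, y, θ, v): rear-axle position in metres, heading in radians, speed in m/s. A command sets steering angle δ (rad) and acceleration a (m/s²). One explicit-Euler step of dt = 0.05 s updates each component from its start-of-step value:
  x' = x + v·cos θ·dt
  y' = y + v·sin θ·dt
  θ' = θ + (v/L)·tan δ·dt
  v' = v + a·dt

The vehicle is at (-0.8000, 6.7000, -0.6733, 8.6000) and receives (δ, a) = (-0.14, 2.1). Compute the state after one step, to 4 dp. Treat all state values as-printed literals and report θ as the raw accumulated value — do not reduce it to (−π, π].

(-0.4638, 6.4319, -0.6911, 8.7050)

x' = -0.8000 + 8.6000·cos(-0.6733)·0.05 = -0.4638
y' = 6.7000 + 8.6000·sin(-0.6733)·0.05 = 6.4319
θ' = -0.6733 + (8.6000/3.4)·tan(-0.14)·0.05 = -0.6911
v' = 8.6000 + 2.1000·0.05 = 8.7050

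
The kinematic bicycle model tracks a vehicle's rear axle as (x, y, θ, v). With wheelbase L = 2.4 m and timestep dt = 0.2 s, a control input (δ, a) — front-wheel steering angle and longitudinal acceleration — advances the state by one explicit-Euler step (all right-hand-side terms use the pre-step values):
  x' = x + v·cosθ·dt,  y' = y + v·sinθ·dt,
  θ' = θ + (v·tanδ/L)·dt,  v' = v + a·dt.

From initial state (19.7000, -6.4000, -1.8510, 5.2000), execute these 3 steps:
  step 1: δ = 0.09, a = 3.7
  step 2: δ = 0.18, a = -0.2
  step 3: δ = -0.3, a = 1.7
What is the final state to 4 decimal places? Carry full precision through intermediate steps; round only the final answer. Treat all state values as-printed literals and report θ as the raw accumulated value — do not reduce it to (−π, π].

(18.9512, -9.7196, -1.8739, 6.2400)

after step 1 (δ=0.09, a=3.7): (19.412387, -7.399439, -1.811894, 5.940000)
after step 2 (δ=0.18, a=-0.2): (19.128729, -8.553078, -1.721819, 5.900000)
after step 3 (δ=-0.3, a=1.7): (18.951198, -9.719647, -1.873910, 6.240000)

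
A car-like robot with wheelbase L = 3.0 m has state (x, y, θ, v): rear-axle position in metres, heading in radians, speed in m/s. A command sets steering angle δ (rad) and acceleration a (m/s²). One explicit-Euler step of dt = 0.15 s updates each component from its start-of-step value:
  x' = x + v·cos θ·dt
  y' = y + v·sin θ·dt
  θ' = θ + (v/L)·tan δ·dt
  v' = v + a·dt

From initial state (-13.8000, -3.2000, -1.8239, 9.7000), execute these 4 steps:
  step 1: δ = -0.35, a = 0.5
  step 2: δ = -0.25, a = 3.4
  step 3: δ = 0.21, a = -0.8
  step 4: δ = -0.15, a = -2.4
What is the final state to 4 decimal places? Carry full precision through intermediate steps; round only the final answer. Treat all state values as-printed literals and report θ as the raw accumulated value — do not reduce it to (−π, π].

after step 1 (δ=-0.35, a=0.5): (-14.164346, -4.608644, -2.000939, 9.775000)
after step 2 (δ=-0.25, a=3.4): (-14.775773, -5.941327, -2.125737, 10.285000)
after step 3 (δ=0.21, a=-0.8): (-15.588637, -7.252559, -2.016129, 10.165000)
after step 4 (δ=-0.15, a=-2.4): (-16.245435, -8.628597, -2.092943, 9.805000)

(-16.2454, -8.6286, -2.0929, 9.8050)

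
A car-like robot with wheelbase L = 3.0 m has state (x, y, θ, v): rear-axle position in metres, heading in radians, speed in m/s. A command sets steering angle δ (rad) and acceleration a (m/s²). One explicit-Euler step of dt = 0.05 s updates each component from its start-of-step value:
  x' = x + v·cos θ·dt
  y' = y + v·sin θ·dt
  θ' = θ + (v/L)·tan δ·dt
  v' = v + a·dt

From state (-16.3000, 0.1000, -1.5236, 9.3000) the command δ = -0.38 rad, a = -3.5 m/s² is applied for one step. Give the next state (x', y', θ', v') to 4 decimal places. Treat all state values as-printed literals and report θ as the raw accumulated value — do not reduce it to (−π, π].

(-16.2781, -0.3645, -1.5855, 9.1250)

x' = -16.3000 + 9.3000·cos(-1.5236)·0.05 = -16.2781
y' = 0.1000 + 9.3000·sin(-1.5236)·0.05 = -0.3645
θ' = -1.5236 + (9.3000/3.0)·tan(-0.38)·0.05 = -1.5855
v' = 9.3000 − 3.5000·0.05 = 9.1250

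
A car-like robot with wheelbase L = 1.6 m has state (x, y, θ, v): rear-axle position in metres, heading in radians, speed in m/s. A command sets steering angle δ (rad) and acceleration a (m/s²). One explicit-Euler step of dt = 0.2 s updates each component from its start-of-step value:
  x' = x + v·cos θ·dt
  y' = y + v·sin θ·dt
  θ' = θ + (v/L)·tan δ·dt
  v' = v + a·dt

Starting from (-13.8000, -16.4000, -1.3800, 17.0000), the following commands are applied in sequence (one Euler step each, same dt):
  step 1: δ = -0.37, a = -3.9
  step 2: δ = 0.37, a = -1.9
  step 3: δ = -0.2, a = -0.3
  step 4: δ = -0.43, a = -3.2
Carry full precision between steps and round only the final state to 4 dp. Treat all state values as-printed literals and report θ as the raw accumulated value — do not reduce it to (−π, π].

after step 1 (δ=-0.37, a=-3.9): (-13.155221, -19.738302, -2.204209, 16.220000)
after step 2 (δ=0.37, a=-1.9): (-15.075342, -22.353005, -1.417817, 15.840000)
after step 3 (δ=-0.2, a=-0.3): (-14.592590, -25.484008, -1.819183, 15.780000)
after step 4 (δ=-0.43, a=-3.2): (-15.368461, -28.543151, -2.723812, 15.140000)

(-15.3685, -28.5432, -2.7238, 15.1400)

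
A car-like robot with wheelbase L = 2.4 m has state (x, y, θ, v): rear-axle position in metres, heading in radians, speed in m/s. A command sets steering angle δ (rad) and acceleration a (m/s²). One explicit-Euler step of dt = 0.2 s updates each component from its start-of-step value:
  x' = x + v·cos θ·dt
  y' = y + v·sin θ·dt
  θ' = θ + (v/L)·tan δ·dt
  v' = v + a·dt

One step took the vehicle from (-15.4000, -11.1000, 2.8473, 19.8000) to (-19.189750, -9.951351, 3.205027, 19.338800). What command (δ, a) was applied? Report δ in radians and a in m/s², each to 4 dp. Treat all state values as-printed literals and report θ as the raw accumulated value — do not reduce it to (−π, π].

δ = 0.2135, a = -2.3060

a = (v'−v)/dt = (-0.461200)/0.2 = -2.3060
Δθ = θ'−θ = 0.357727;  (v·dt/L) = 19.8000·0.2/2.4 = 1.650000
tan δ = Δθ·L/(v·dt) = 0.216804  →  δ = 0.2135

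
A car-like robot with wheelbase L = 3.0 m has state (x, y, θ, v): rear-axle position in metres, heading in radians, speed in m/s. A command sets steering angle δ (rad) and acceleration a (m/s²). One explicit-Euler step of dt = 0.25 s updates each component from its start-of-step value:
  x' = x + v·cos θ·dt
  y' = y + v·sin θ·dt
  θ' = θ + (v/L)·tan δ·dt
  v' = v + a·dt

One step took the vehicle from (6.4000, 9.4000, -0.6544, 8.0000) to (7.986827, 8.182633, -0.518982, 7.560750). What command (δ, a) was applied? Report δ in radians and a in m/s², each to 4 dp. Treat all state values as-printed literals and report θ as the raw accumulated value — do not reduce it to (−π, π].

δ = 0.2004, a = -1.7570

a = (v'−v)/dt = (-0.439250)/0.25 = -1.7570
Δθ = θ'−θ = 0.135418;  (v·dt/L) = 8.0000·0.25/3.0 = 0.666667
tan δ = Δθ·L/(v·dt) = 0.203127  →  δ = 0.2004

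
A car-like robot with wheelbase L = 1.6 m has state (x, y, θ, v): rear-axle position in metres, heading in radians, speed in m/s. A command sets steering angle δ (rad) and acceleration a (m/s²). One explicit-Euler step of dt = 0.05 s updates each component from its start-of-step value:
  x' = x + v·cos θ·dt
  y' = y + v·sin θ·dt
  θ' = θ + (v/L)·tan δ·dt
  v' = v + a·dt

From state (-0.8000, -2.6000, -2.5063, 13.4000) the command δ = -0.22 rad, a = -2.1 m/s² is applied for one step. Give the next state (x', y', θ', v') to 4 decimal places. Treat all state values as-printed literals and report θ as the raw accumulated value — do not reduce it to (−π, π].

x' = -0.8000 + 13.4000·cos(-2.5063)·0.05 = -1.3393
y' = -2.6000 + 13.4000·sin(-2.5063)·0.05 = -2.9976
θ' = -2.5063 + (13.4000/1.6)·tan(-0.22)·0.05 = -2.5999
v' = 13.4000 − 2.1000·0.05 = 13.2950

(-1.3393, -2.9976, -2.5999, 13.2950)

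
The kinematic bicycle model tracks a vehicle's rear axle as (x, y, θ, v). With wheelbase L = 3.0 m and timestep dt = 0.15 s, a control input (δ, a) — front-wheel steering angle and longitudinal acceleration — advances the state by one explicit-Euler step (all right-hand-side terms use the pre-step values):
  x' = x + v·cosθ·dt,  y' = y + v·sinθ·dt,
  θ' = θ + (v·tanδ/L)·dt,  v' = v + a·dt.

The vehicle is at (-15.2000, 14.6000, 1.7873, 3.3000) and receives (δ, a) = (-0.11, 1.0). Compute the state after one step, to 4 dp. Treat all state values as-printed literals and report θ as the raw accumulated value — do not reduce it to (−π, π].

(-15.3063, 15.0834, 1.7691, 3.4500)

x' = -15.2000 + 3.3000·cos(1.7873)·0.15 = -15.3063
y' = 14.6000 + 3.3000·sin(1.7873)·0.15 = 15.0834
θ' = 1.7873 + (3.3000/3.0)·tan(-0.11)·0.15 = 1.7691
v' = 3.3000 + 1.0000·0.15 = 3.4500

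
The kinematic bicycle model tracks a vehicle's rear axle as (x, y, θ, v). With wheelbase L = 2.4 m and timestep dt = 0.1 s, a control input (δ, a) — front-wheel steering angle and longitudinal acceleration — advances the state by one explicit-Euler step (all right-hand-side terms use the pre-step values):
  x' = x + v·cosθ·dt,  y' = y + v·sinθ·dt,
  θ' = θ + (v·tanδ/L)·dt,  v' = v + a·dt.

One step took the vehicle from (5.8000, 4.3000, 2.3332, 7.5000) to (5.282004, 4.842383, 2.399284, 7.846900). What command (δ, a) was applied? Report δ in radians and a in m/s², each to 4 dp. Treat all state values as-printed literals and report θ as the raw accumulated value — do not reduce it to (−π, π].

a = (v'−v)/dt = (0.346900)/0.1 = 3.4690
Δθ = θ'−θ = 0.066084;  (v·dt/L) = 7.5000·0.1/2.4 = 0.312500
tan δ = Δθ·L/(v·dt) = 0.211469  →  δ = 0.2084

δ = 0.2084, a = 3.4690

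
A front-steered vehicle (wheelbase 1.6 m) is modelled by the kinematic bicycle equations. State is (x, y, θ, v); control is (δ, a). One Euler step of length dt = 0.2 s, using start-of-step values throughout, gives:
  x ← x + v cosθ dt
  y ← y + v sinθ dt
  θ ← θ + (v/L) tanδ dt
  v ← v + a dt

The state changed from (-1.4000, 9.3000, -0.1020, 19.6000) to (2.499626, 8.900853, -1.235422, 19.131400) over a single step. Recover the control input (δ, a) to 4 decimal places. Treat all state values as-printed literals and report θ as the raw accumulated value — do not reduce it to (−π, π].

a = (v'−v)/dt = (-0.468600)/0.2 = -2.3430
Δθ = θ'−θ = -1.133422;  (v·dt/L) = 19.6000·0.2/1.6 = 2.450000
tan δ = Δθ·L/(v·dt) = -0.462621  →  δ = -0.4333

δ = -0.4333, a = -2.3430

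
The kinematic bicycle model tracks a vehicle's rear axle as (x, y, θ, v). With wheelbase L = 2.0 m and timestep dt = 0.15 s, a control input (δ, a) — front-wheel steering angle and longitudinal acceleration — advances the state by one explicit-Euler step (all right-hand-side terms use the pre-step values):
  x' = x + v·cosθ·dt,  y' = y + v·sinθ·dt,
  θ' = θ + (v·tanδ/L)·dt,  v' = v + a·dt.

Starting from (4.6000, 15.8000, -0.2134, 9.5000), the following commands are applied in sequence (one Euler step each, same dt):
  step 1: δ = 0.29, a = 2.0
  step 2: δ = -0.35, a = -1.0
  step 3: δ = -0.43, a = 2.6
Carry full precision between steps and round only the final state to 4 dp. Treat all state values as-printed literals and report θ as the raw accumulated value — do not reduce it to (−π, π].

after step 1 (δ=0.29, a=2.0): (5.992676, 15.498208, -0.000781, 9.800000)
after step 2 (δ=-0.35, a=-1.0): (7.462676, 15.497060, -0.269077, 9.650000)
after step 3 (δ=-0.43, a=2.6): (8.858090, 15.112254, -0.601004, 10.040000)

(8.8581, 15.1123, -0.6010, 10.0400)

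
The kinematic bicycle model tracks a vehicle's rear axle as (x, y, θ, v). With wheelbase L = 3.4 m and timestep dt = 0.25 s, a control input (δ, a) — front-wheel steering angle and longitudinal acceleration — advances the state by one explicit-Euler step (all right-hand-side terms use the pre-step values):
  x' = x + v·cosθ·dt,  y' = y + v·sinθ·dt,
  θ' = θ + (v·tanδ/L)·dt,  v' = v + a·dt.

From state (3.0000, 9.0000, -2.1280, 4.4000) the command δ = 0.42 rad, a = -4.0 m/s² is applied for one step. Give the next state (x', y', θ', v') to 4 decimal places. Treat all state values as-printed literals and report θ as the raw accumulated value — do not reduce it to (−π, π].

x' = 3.0000 + 4.4000·cos(-2.1280)·0.25 = 2.4183
y' = 9.0000 + 4.4000·sin(-2.1280)·0.25 = 8.0664
θ' = -2.1280 + (4.4000/3.4)·tan(0.42)·0.25 = -1.9835
v' = 4.4000 − 4.0000·0.25 = 3.4000

(2.4183, 8.0664, -1.9835, 3.4000)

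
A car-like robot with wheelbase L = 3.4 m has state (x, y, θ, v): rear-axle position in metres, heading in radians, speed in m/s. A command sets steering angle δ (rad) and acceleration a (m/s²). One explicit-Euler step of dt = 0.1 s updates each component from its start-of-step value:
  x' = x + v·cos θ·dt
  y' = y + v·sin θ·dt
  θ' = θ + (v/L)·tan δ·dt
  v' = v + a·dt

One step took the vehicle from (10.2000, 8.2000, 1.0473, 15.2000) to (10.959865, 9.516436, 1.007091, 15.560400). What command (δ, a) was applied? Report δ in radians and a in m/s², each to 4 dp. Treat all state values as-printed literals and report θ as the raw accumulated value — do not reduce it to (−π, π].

a = (v'−v)/dt = (0.360400)/0.1 = 3.6040
Δθ = θ'−θ = -0.040209;  (v·dt/L) = 15.2000·0.1/3.4 = 0.447059
tan δ = Δθ·L/(v·dt) = -0.089941  →  δ = -0.0897

δ = -0.0897, a = 3.6040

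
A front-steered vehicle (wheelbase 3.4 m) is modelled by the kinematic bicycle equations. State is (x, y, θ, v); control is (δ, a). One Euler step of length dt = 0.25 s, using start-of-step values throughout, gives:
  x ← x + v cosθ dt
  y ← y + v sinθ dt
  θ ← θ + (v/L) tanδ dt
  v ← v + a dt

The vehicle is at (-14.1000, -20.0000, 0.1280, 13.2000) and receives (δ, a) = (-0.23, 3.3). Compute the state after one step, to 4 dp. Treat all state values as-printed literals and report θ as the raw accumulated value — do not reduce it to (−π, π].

(-10.8270, -19.5788, -0.0993, 14.0250)

x' = -14.1000 + 13.2000·cos(0.1280)·0.25 = -10.8270
y' = -20.0000 + 13.2000·sin(0.1280)·0.25 = -19.5788
θ' = 0.1280 + (13.2000/3.4)·tan(-0.23)·0.25 = -0.0993
v' = 13.2000 + 3.3000·0.25 = 14.0250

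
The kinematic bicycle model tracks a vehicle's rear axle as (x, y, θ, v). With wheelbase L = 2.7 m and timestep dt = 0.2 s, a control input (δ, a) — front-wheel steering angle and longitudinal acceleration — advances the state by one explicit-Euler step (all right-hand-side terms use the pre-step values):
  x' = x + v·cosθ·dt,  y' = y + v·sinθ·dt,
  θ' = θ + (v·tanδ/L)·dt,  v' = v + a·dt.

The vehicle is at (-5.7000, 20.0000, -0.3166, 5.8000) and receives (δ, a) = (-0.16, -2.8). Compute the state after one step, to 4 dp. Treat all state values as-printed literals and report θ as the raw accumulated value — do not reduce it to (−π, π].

(-4.5977, 19.6388, -0.3859, 5.2400)

x' = -5.7000 + 5.8000·cos(-0.3166)·0.2 = -4.5977
y' = 20.0000 + 5.8000·sin(-0.3166)·0.2 = 19.6388
θ' = -0.3166 + (5.8000/2.7)·tan(-0.16)·0.2 = -0.3859
v' = 5.8000 − 2.8000·0.2 = 5.2400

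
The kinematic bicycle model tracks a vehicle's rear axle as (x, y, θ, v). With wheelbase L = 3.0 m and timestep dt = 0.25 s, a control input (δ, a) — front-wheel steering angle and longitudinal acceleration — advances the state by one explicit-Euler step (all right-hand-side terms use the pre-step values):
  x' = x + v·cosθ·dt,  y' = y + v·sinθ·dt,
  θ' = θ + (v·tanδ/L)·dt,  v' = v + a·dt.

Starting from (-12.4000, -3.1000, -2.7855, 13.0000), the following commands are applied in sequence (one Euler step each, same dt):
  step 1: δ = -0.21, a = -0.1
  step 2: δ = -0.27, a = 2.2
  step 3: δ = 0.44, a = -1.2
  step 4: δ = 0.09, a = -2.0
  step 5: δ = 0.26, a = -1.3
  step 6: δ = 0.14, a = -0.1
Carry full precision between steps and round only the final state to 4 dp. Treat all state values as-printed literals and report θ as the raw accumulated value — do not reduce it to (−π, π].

after step 1 (δ=-0.21, a=-0.1): (-15.446115, -4.232998, -3.016404, 12.975000)
after step 2 (δ=-0.27, a=2.2): (-18.664480, -4.638018, -3.315649, 13.525000)
after step 3 (δ=0.44, a=-1.2): (-21.994641, -4.052456, -2.785040, 13.225000)
after step 4 (δ=0.09, a=-2.0): (-25.092946, -5.206489, -2.685584, 12.725000)
after step 5 (δ=0.26, a=-1.3): (-27.949128, -6.607410, -2.403490, 12.400000)
after step 6 (δ=0.14, a=-0.1): (-30.242343, -8.693354, -2.257871, 12.375000)

(-30.2423, -8.6934, -2.2579, 12.3750)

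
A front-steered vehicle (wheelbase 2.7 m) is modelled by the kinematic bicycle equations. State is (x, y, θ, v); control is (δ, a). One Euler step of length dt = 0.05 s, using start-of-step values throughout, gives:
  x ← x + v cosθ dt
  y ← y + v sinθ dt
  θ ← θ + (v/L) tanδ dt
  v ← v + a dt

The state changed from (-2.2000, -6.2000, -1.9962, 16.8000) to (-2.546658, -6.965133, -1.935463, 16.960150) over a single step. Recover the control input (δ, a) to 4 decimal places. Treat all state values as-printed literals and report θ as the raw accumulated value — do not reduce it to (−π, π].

a = (v'−v)/dt = (0.160150)/0.05 = 3.2030
Δθ = θ'−θ = 0.060737;  (v·dt/L) = 16.8000·0.05/2.7 = 0.311111
tan δ = Δθ·L/(v·dt) = 0.195226  →  δ = 0.1928

δ = 0.1928, a = 3.2030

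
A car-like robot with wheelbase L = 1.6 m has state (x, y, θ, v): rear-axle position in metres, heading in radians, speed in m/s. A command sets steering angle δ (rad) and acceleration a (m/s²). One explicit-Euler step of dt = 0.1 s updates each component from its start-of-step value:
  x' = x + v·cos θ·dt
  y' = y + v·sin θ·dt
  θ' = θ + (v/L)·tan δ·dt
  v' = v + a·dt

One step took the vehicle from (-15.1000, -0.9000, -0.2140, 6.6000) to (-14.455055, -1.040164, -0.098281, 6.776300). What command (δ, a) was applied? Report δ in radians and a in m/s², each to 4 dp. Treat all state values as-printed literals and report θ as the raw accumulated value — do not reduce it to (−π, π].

a = (v'−v)/dt = (0.176300)/0.1 = 1.7630
Δθ = θ'−θ = 0.115719;  (v·dt/L) = 6.6000·0.1/1.6 = 0.412500
tan δ = Δθ·L/(v·dt) = 0.280531  →  δ = 0.2735

δ = 0.2735, a = 1.7630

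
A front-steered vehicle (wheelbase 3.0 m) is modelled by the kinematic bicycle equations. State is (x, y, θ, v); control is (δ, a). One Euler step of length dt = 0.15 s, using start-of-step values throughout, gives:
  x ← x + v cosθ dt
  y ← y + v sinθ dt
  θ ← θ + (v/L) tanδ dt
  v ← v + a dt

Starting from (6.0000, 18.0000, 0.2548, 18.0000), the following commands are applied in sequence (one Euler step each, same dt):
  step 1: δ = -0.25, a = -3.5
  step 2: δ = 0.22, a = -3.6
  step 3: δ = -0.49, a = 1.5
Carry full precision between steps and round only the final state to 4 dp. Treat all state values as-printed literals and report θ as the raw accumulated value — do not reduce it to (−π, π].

(13.7121, 19.3013, -0.2313, 17.1600)

after step 1 (δ=-0.25, a=-3.5): (8.612827, 18.680540, 0.024992, 17.475000)
after step 2 (δ=0.22, a=-3.6): (11.233258, 18.746044, 0.220380, 16.935000)
after step 3 (δ=-0.49, a=1.5): (13.712071, 19.301343, -0.231267, 17.160000)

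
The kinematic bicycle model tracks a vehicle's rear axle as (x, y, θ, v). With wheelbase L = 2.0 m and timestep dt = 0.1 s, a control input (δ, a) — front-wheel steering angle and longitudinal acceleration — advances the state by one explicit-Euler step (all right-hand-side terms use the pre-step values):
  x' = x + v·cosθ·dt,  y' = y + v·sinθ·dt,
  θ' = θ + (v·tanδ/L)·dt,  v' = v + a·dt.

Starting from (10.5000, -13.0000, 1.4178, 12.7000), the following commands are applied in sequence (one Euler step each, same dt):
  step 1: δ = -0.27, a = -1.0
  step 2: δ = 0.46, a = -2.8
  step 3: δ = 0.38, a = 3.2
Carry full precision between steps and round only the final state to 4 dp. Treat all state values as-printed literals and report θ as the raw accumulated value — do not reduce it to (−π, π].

after step 1 (δ=-0.27, a=-1.0): (10.693548, -11.744835, 1.242059, 12.600000)
after step 2 (δ=0.46, a=-2.8): (11.100337, -10.552307, 1.554191, 12.320000)
after step 3 (δ=0.38, a=3.2): (11.120794, -9.320477, 1.800230, 12.640000)

(11.1208, -9.3205, 1.8002, 12.6400)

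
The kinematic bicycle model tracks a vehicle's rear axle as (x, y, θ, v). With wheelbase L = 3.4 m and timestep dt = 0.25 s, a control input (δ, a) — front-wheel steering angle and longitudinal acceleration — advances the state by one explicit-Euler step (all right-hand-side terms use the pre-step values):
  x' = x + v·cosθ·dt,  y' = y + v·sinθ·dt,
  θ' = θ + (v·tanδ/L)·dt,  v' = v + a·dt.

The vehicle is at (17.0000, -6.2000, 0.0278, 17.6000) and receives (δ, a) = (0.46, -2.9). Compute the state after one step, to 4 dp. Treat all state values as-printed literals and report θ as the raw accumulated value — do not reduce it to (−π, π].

(21.3983, -6.0777, 0.6690, 16.8750)

x' = 17.0000 + 17.6000·cos(0.0278)·0.25 = 21.3983
y' = -6.2000 + 17.6000·sin(0.0278)·0.25 = -6.0777
θ' = 0.0278 + (17.6000/3.4)·tan(0.46)·0.25 = 0.6690
v' = 17.6000 − 2.9000·0.25 = 16.8750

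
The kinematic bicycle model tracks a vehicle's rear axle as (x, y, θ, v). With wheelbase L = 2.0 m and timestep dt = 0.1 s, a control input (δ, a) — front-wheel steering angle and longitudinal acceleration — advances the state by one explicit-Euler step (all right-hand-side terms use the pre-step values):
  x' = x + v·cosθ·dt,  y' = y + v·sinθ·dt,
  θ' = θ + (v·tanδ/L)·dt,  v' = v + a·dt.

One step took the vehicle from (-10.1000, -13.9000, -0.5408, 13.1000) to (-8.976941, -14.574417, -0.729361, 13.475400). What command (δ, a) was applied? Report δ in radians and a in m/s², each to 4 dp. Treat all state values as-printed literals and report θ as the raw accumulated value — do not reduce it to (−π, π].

δ = -0.2803, a = 3.7540

a = (v'−v)/dt = (0.375400)/0.1 = 3.7540
Δθ = θ'−θ = -0.188561;  (v·dt/L) = 13.1000·0.1/2.0 = 0.655000
tan δ = Δθ·L/(v·dt) = -0.287879  →  δ = -0.2803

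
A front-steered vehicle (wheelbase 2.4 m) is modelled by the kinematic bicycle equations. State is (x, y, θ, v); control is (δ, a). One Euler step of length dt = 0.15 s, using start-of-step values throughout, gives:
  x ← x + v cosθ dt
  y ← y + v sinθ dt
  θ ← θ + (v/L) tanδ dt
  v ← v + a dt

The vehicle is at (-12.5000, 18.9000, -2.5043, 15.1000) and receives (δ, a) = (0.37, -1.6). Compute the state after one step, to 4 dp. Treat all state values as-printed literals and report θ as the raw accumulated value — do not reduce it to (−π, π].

(-14.3204, 17.5523, -2.1383, 14.8600)

x' = -12.5000 + 15.1000·cos(-2.5043)·0.15 = -14.3204
y' = 18.9000 + 15.1000·sin(-2.5043)·0.15 = 17.5523
θ' = -2.5043 + (15.1000/2.4)·tan(0.37)·0.15 = -2.1383
v' = 15.1000 − 1.6000·0.15 = 14.8600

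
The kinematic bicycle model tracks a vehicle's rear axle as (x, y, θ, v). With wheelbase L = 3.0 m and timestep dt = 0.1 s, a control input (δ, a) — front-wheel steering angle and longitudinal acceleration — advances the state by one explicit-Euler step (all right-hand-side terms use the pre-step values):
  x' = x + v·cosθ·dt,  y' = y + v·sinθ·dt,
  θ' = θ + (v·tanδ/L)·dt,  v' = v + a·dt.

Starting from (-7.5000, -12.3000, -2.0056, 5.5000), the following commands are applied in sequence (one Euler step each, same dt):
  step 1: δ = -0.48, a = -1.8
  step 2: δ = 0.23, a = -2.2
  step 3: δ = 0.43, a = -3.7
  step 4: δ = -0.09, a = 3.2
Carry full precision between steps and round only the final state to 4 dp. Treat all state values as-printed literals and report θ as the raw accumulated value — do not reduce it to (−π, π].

(-8.4291, -14.1417, -1.9958, 5.0500)

after step 1 (δ=-0.48, a=-1.8): (-7.731678, -12.798824, -2.101045, 5.320000)
after step 2 (δ=0.23, a=-2.2): (-8.000736, -13.257770, -2.059524, 5.100000)
after step 3 (δ=0.43, a=-3.7): (-8.240182, -13.708065, -1.981558, 4.730000)
after step 4 (δ=-0.09, a=3.2): (-8.429055, -14.141720, -1.995787, 5.050000)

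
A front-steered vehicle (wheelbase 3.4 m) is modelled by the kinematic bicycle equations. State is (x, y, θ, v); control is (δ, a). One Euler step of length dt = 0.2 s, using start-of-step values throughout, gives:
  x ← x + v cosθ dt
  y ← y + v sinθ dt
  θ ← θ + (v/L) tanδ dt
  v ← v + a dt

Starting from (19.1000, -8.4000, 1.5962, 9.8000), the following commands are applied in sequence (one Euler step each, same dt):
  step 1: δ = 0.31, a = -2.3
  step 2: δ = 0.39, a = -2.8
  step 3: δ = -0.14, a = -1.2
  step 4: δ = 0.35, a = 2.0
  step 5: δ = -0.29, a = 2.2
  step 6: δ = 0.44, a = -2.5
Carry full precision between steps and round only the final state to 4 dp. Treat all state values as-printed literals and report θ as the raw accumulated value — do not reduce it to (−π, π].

(15.6709, 1.8378, 2.2201, 8.8800)

after step 1 (δ=0.31, a=-2.3): (19.050214, -6.440632, 1.780859, 9.340000)
after step 2 (δ=0.39, a=-2.8): (18.660696, -4.613695, 2.006698, 8.780000)
after step 3 (δ=-0.14, a=-1.2): (17.919264, -3.021899, 1.933916, 8.540000)
after step 4 (δ=0.35, a=2.0): (17.312596, -1.425272, 2.117289, 8.940000)
after step 5 (δ=-0.29, a=2.2): (16.383383, 0.102310, 1.960359, 9.380000)
after step 6 (δ=0.44, a=-2.5): (15.670909, 1.837752, 2.220119, 8.880000)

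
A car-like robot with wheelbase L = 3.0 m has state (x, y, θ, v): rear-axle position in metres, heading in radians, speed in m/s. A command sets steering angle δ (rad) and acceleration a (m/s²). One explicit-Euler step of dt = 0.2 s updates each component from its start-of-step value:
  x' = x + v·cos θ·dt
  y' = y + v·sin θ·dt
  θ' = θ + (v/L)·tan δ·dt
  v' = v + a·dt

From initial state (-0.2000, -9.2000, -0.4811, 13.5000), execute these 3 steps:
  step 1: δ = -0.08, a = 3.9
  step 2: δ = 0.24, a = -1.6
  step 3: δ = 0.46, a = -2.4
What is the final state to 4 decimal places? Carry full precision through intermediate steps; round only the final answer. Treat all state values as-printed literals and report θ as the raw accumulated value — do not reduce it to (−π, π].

(7.2735, -12.8292, 0.1408, 13.4800)

after step 1 (δ=-0.08, a=3.9): (2.193513, -10.449437, -0.553254, 14.280000)
after step 2 (δ=0.24, a=-1.6): (4.623453, -11.950147, -0.320284, 13.960000)
after step 3 (δ=0.46, a=-2.4): (7.273469, -12.829169, 0.140814, 13.480000)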